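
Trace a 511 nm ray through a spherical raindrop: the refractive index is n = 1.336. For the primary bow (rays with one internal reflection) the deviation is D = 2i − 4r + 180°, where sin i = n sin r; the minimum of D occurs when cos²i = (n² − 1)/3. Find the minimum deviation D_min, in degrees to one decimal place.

138.4°

cos²i = (1.78490 − 1)/3 = 0.26163; i = arccos(0.51150) = 59.236°.
sin r = sin 59.236°/1.336 = 0.64318; r = 40.029°.
D_min = 2·59.236° − 4·40.029° + 180° = 138.356°.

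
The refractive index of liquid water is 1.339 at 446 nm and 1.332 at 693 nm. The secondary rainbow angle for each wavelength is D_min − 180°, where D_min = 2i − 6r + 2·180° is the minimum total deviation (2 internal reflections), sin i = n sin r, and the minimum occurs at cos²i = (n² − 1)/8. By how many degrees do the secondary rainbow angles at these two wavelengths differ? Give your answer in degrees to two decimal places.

1.82°

At 446 nm (n = 1.339): cos²i = 0.09912 → i = 71.650°, r = 45.141°, D_min = 232.451°, rainbow angle = 52.451°.
At 693 nm (n = 1.332): cos²i = 0.09678 → i = 71.875°, r = 45.520°, D_min = 230.628°, rainbow angle = 50.628°.
Angular width = |52.451° − 50.628°| = 1.823°.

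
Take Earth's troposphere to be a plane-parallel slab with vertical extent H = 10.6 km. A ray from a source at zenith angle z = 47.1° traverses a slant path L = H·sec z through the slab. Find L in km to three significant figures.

15.6 km

sec z = 1/cos 47.1° = 1.4690.
L = 10.6 × 1.4690 = 15.572 km.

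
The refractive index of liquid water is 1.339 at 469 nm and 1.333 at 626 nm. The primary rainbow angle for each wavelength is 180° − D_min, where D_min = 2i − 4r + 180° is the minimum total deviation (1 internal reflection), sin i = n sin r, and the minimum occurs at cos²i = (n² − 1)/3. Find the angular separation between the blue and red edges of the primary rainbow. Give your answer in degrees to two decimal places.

0.86°

At 469 nm (n = 1.339): cos²i = 0.26431 → i = 59.062°, r = 39.834°, D_min = 138.786°, rainbow angle = 41.214°.
At 626 nm (n = 1.333): cos²i = 0.25896 → i = 59.410°, r = 40.225°, D_min = 137.922°, rainbow angle = 42.078°.
Angular width = |41.214° − 42.078°| = 0.865°.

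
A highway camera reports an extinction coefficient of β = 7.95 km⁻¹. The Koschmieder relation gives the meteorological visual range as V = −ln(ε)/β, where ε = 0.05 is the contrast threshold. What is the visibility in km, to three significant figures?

0.377 km

V = −ln(0.05) / 7.95 = 2.996 / 7.95 = 0.3768 km.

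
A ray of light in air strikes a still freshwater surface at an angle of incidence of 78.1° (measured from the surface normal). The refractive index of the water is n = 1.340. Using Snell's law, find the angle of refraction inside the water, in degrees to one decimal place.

Snell: sin θ_r = sin θ_i / n = sin 78.1° / 1.340 = 0.9785 / 1.340 = 0.7302.
θ_r = arcsin(0.7302) = 46.91°.

46.9°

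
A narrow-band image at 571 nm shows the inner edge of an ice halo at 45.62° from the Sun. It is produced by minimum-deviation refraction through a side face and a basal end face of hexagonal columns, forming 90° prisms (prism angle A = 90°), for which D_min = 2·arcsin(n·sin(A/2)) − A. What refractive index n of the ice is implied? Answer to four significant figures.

Rearranging: n = sin((D_min + A)/2) / sin(A/2).
(D_min + A)/2 = (45.62° + 90°)/2 = 67.810°.
n = sin 67.810° / sin 45° = 0.9259 / 0.7071 = 1.3095.

1.309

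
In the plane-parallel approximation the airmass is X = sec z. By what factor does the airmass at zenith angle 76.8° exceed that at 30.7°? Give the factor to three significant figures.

3.77

X(76.8°)/X(30.7°) = sec 76.8° / sec 30.7° = cos 30.7° / cos 76.8° = 0.8599/0.2284 = 3.7655.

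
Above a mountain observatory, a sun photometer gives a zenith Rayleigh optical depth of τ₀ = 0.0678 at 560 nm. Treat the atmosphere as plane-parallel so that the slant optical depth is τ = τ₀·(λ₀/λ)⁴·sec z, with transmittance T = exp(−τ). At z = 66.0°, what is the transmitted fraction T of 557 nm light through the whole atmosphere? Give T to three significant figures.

0.843

sec 66.0° = 2.4586.
τ = 0.0678 × (560/557)⁴ × 2.4586 = 0.0678 × 1.0217 × 2.4586 = 0.1703.
T = exp(−0.1703) = 0.8434.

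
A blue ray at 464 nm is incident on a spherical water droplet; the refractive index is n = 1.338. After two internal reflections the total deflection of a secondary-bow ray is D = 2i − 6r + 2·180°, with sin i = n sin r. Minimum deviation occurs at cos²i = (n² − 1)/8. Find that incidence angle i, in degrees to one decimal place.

71.7°

cos²i = (1.338² − 1)/8 = (1.79024 − 1)/8 = 0.09878.
cos i = 0.31429, so i = 71.682°.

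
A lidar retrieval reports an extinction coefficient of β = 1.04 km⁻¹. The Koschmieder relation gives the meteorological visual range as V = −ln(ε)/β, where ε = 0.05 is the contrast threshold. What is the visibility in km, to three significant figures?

V = −ln(0.05) / 1.04 = 2.996 / 1.04 = 2.8805 km.

2.88 km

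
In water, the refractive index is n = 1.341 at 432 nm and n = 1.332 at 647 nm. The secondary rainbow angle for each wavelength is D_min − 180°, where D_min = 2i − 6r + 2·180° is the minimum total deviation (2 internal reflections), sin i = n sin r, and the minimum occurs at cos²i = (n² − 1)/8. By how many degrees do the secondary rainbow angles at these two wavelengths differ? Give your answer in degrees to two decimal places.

At 432 nm (n = 1.341): cos²i = 0.09979 → i = 71.586°, r = 45.034°, D_min = 232.966°, rainbow angle = 52.966°.
At 647 nm (n = 1.332): cos²i = 0.09678 → i = 71.875°, r = 45.520°, D_min = 230.628°, rainbow angle = 50.628°.
Angular width = |52.966° − 50.628°| = 2.337°.

2.34°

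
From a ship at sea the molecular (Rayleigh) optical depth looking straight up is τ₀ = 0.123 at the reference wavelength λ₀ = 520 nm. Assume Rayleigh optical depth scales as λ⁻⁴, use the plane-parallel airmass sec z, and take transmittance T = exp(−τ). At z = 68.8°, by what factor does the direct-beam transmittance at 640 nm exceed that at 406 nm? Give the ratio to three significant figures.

Airmass: sec 68.8° = 2.7653.
τ(640 nm) = 0.123 × (520/640)⁴ × 2.7653 = 0.123 × 0.4358 × 2.7653 = 0.1482.
τ(406 nm) = 0.123 × (520/406)⁴ × 2.7653 = 0.123 × 2.6910 × 2.7653 = 0.9153.
T(640)/T(406) = exp(τ_B − τ_A) = exp(0.7671) = 2.1534.

2.15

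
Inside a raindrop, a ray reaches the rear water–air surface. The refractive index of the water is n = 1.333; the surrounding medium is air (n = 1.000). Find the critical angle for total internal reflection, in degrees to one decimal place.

48.6°

sin θ_c = n_air / n = 1.000 / 1.333 = 0.7502.
θ_c = arcsin(0.7502) = 48.61°.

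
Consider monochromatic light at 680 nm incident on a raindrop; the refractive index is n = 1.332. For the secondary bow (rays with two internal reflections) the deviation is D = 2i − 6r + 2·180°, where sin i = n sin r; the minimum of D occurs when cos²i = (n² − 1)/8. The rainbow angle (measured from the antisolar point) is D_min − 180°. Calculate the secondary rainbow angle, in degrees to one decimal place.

cos²i = (1.77422 − 1)/8 = 0.09678; i = arccos(0.31109) = 71.875°.
sin r = sin 71.875°/1.332 = 0.71350; r = 45.520°.
D_min = 2·71.875° − 6·45.520° + 360° = 230.628°.
Rainbow angle = D_min − 180° = 50.628°.

50.6°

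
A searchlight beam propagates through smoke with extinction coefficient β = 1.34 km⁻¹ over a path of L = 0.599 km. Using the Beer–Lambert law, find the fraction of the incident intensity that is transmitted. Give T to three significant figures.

τ = β·L = 1.34 × 0.599 = 0.8027.
T = exp(−0.8027) = 0.4481.

0.448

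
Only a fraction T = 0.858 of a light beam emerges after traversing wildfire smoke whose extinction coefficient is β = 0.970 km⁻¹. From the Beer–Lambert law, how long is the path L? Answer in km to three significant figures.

0.158 km

Beer–Lambert: T = exp(−βL) ⇒ L = −ln(T)/β = −ln(0.858)/0.970 = 0.1532/0.970 = 0.1579 km.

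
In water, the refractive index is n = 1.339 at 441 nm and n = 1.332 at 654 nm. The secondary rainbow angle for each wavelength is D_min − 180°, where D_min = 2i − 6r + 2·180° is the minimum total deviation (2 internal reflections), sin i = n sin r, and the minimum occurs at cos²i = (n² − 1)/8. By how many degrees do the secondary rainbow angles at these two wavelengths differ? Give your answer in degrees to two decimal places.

At 441 nm (n = 1.339): cos²i = 0.09912 → i = 71.650°, r = 45.141°, D_min = 232.451°, rainbow angle = 52.451°.
At 654 nm (n = 1.332): cos²i = 0.09678 → i = 71.875°, r = 45.520°, D_min = 230.628°, rainbow angle = 50.628°.
Angular width = |52.451° − 50.628°| = 1.823°.

1.82°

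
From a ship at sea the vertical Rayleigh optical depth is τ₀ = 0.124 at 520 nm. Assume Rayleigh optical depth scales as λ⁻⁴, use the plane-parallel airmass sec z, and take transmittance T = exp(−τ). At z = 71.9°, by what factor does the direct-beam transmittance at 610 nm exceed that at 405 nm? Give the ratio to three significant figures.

Airmass: sec 71.9° = 3.2188.
τ(610 nm) = 0.124 × (520/610)⁴ × 3.2188 = 0.124 × 0.5281 × 3.2188 = 0.2108.
τ(405 nm) = 0.124 × (520/405)⁴ × 3.2188 = 0.124 × 2.7176 × 3.2188 = 1.0847.
T(610)/T(405) = exp(τ_B − τ_A) = exp(0.8739) = 2.3963.

2.40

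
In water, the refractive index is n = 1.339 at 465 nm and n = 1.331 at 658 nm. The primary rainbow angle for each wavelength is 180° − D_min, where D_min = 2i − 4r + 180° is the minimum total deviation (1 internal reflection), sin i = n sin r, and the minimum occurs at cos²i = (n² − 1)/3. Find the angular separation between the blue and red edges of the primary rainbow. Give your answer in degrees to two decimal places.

At 465 nm (n = 1.339): cos²i = 0.26431 → i = 59.062°, r = 39.834°, D_min = 138.786°, rainbow angle = 41.214°.
At 658 nm (n = 1.331): cos²i = 0.25719 → i = 59.527°, r = 40.356°, D_min = 137.630°, rainbow angle = 42.370°.
Angular width = |41.214° − 42.370°| = 1.156°.

1.16°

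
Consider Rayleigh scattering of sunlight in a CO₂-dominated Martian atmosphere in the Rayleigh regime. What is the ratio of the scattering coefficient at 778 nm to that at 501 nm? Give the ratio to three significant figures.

Rayleigh scattering ∝ λ⁻⁴, so the ratio of coefficients is the inverse fourth power of the wavelength ratio.
σ(778)/σ(501) = (501/778)⁴ = (0.6440)⁴ = 0.172.

0.172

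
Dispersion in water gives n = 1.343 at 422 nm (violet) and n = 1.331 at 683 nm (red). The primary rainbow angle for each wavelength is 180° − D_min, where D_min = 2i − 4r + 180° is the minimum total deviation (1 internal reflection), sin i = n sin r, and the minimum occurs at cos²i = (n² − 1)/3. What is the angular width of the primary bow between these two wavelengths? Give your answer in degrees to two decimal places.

At 422 nm (n = 1.343): cos²i = 0.26788 → i = 58.830°, r = 39.577°, D_min = 139.354°, rainbow angle = 40.646°.
At 683 nm (n = 1.331): cos²i = 0.25719 → i = 59.527°, r = 40.356°, D_min = 137.630°, rainbow angle = 42.370°.
Angular width = |40.646° − 42.370°| = 1.724°.

1.72°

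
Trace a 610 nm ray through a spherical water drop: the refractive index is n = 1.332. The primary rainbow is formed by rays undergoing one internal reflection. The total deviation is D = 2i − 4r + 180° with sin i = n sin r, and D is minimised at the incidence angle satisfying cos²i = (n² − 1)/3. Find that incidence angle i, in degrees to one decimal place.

cos²i = (1.332² − 1)/3 = (1.77422 − 1)/3 = 0.25807.
cos i = 0.50801, so i = 59.469°.

59.5°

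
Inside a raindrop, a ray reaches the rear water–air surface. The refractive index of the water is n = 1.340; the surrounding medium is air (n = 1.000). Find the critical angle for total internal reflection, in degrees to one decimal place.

sin θ_c = n_air / n = 1.000 / 1.340 = 0.7463.
θ_c = arcsin(0.7463) = 48.27°.

48.3°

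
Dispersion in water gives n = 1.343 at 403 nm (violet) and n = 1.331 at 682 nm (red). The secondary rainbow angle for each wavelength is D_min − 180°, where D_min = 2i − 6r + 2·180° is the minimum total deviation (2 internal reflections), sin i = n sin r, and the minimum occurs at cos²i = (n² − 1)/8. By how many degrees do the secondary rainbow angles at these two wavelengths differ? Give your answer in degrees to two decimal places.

At 403 nm (n = 1.343): cos²i = 0.10046 → i = 71.522°, r = 44.928°, D_min = 233.478°, rainbow angle = 53.478°.
At 682 nm (n = 1.331): cos²i = 0.09645 → i = 71.907°, r = 45.575°, D_min = 230.365°, rainbow angle = 50.365°.
Angular width = |53.478° − 50.365°| = 3.113°.

3.11°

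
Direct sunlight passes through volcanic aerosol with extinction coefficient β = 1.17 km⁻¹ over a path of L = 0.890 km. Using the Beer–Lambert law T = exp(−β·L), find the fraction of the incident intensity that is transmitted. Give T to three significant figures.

τ = β·L = 1.17 × 0.890 = 1.0413.
T = exp(−1.0413) = 0.3530.

0.353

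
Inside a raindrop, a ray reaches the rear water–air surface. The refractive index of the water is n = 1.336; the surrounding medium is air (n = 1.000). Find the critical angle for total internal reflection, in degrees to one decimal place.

sin θ_c = n_air / n = 1.000 / 1.336 = 0.7485.
θ_c = arcsin(0.7485) = 48.46°.

48.5°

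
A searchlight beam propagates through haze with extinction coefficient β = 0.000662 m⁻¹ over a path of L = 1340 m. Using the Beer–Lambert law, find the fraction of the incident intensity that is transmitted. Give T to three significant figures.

τ = β·L = 0.000662 × 1340 = 0.8871.
T = exp(−0.8871) = 0.4119.

0.412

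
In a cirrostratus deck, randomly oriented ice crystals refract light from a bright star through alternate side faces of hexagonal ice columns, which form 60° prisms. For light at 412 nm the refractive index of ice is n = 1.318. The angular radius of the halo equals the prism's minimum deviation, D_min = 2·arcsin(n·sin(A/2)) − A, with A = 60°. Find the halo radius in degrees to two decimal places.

n·sin(A/2) = 1.318 × sin 30° = 1.318 × 0.5000 = 0.6590.
D_min = 2·arcsin(0.6590) − 60° = 2 × 41.224° − 60° = 22.447°.

22.45°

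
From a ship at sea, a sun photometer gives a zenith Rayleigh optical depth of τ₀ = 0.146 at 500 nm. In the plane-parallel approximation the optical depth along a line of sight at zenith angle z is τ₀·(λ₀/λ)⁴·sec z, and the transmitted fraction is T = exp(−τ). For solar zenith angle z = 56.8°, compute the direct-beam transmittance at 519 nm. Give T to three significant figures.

0.795

sec 56.8° = 1.8263.
τ = 0.146 × (500/519)⁴ × 1.8263 = 0.146 × 0.8614 × 1.8263 = 0.2297.
T = exp(−0.2297) = 0.7948.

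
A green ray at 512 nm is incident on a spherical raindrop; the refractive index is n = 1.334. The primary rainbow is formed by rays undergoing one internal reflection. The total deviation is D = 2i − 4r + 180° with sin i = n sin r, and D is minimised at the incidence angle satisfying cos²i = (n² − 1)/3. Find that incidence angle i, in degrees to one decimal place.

59.4°

cos²i = (1.334² − 1)/3 = (1.77956 − 1)/3 = 0.25985.
cos i = 0.50976, so i = 59.352°.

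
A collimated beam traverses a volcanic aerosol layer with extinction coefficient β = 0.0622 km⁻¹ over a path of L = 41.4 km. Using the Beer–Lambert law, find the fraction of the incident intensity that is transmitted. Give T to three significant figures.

0.0761

τ = β·L = 0.0622 × 41.4 = 2.5751.
T = exp(−2.5751) = 0.0761.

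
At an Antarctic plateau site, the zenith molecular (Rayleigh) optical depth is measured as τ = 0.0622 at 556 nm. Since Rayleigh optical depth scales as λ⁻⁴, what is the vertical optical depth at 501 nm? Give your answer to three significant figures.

τ(501 nm) = τ(556 nm) × (556/501)⁴ = 0.0622 × (1.1098)⁴ = 0.0622 × 1.5169 = 0.0943.

0.0943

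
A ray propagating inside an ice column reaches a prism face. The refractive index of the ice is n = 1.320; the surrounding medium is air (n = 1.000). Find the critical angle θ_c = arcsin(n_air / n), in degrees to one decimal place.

49.3°

sin θ_c = n_air / n = 1.000 / 1.320 = 0.7576.
θ_c = arcsin(0.7576) = 49.25°.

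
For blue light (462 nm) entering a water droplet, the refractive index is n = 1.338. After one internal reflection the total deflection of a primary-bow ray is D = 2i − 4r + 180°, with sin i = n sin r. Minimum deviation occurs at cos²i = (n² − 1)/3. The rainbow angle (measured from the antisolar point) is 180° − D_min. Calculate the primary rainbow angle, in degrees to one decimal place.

cos²i = (1.79024 − 1)/3 = 0.26341; i = arccos(0.51324) = 59.120°.
sin r = sin 59.120°/1.338 = 0.64144; r = 39.899°.
D_min = 2·59.120° − 4·39.899° + 180° = 138.643°.
Rainbow angle = 180° − D_min = 41.357°.

41.4°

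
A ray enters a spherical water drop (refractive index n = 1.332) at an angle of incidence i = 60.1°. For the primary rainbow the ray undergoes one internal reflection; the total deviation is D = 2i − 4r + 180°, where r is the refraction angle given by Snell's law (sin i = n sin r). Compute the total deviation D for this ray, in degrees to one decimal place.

137.8°

sin r = sin 60.1° / 1.332 = 0.8669/1.332 = 0.6508; r = 40.60°.
D = 2·60.1° − 4·40.60° + 180° = 120.20° − 162.41° + 180° = 137.79°.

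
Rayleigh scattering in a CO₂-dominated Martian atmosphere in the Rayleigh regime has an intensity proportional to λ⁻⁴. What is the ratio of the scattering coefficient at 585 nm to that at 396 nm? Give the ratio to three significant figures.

0.210

Rayleigh scattering ∝ λ⁻⁴, so the ratio of coefficients is the inverse fourth power of the wavelength ratio.
σ(585)/σ(396) = (396/585)⁴ = (0.6769)⁴ = 0.21.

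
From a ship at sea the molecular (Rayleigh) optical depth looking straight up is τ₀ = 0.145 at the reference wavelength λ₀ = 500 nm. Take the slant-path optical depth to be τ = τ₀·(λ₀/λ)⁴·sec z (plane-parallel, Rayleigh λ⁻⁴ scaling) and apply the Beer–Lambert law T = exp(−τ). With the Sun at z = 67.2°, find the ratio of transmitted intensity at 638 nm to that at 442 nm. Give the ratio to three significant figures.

1.60

Airmass: sec 67.2° = 2.5805.
τ(638 nm) = 0.145 × (500/638)⁴ × 2.5805 = 0.145 × 0.3772 × 2.5805 = 0.1411.
τ(442 nm) = 0.145 × (500/442)⁴ × 2.5805 = 0.145 × 1.6375 × 2.5805 = 0.6127.
T(638)/T(442) = exp(τ_B − τ_A) = exp(0.4716) = 1.6025.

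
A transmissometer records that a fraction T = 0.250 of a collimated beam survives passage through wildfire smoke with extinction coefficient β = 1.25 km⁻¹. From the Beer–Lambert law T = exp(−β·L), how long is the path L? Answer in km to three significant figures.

Beer–Lambert: T = exp(−βL) ⇒ L = −ln(T)/β = −ln(0.250)/1.25 = 1.3863/1.25 = 1.109 km.

1.11 km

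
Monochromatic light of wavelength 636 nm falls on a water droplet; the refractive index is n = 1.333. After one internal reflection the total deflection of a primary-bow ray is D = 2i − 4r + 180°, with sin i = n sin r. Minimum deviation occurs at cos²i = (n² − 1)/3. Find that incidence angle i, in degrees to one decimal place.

59.4°

cos²i = (1.333² − 1)/3 = (1.77689 − 1)/3 = 0.25896.
cos i = 0.50888, so i = 59.410°.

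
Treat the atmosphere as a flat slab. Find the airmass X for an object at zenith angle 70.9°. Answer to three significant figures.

X = sec z = 1/cos 70.9° = 1/0.3272 = 3.0561.

3.06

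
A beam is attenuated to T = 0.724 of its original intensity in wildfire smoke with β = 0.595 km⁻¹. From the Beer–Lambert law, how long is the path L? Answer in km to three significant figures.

Beer–Lambert: T = exp(−βL) ⇒ L = −ln(T)/β = −ln(0.724)/0.595 = 0.3230/0.595 = 0.5428 km.

0.543 km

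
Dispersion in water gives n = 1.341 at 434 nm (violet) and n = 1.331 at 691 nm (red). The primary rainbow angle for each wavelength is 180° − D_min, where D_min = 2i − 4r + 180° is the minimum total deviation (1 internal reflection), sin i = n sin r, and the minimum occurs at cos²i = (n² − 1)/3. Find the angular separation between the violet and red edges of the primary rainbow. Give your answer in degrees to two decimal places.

At 434 nm (n = 1.341): cos²i = 0.26609 → i = 58.946°, r = 39.705°, D_min = 139.071°, rainbow angle = 40.929°.
At 691 nm (n = 1.331): cos²i = 0.25719 → i = 59.527°, r = 40.356°, D_min = 137.630°, rainbow angle = 42.370°.
Angular width = |40.929° − 42.370°| = 1.441°.

1.44°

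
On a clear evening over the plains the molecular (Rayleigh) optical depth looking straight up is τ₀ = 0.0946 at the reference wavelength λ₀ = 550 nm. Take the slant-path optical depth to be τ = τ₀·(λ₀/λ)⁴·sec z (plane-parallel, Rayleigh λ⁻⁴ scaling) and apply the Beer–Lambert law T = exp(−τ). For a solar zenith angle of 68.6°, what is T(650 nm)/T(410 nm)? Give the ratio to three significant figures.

Airmass: sec 68.6° = 2.7407.
τ(650 nm) = 0.0946 × (550/650)⁴ × 2.7407 = 0.0946 × 0.5126 × 2.7407 = 0.1329.
τ(410 nm) = 0.0946 × (550/410)⁴ × 2.7407 = 0.0946 × 3.2383 × 2.7407 = 0.8396.
T(650)/T(410) = exp(τ_B − τ_A) = exp(0.7067) = 2.0272.

2.03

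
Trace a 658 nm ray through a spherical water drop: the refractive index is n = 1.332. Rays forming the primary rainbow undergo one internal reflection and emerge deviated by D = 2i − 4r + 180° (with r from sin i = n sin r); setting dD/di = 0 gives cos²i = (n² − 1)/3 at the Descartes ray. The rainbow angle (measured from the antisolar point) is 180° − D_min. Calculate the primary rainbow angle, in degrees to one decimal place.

42.2°

cos²i = (1.77422 − 1)/3 = 0.25807; i = arccos(0.50801) = 59.469°.
sin r = sin 59.469°/1.332 = 0.64666; r = 40.290°.
D_min = 2·59.469° − 4·40.290° + 180° = 137.776°.
Rainbow angle = 180° − D_min = 42.224°.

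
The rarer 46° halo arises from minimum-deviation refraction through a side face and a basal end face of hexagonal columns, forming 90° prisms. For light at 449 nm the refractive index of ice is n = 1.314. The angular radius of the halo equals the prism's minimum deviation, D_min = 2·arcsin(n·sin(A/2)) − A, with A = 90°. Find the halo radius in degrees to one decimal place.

n·sin(A/2) = 1.314 × sin 45° = 1.314 × 0.7071 = 0.9291.
D_min = 2·arcsin(0.9291) − 90° = 2 × 68.301° − 90° = 46.602°.

46.6°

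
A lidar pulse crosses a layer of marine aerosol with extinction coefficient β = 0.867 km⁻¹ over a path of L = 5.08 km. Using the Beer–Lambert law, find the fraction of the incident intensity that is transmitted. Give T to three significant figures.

0.0122

τ = β·L = 0.867 × 5.08 = 4.4044.
T = exp(−4.4044) = 0.0122.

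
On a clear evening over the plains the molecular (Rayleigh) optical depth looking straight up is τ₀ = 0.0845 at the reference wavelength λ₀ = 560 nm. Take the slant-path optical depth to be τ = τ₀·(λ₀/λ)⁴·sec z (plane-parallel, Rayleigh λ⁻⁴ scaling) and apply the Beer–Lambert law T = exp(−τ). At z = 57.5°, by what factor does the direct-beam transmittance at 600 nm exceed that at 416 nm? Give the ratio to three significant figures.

Airmass: sec 57.5° = 1.8612.
τ(600 nm) = 0.0845 × (560/600)⁴ × 1.8612 = 0.0845 × 0.7588 × 1.8612 = 0.1193.
τ(416 nm) = 0.0845 × (560/416)⁴ × 1.8612 = 0.0845 × 3.2838 × 1.8612 = 0.5164.
T(600)/T(416) = exp(τ_B − τ_A) = exp(0.3971) = 1.4875.

1.49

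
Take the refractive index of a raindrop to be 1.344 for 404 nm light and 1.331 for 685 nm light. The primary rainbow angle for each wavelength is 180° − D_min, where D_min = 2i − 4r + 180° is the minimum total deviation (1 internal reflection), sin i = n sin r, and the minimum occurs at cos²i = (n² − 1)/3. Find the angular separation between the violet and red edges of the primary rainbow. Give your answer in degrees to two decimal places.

At 404 nm (n = 1.344): cos²i = 0.26878 → i = 58.772°, r = 39.512°, D_min = 139.495°, rainbow angle = 40.505°.
At 685 nm (n = 1.331): cos²i = 0.25719 → i = 59.527°, r = 40.356°, D_min = 137.630°, rainbow angle = 42.370°.
Angular width = |40.505° − 42.370°| = 1.865°.

1.86°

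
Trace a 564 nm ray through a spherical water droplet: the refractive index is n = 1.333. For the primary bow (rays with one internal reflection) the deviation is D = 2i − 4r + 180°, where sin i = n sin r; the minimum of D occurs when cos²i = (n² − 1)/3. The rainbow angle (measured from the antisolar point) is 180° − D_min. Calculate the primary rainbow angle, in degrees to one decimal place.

cos²i = (1.77689 − 1)/3 = 0.25896; i = arccos(0.50888) = 59.410°.
sin r = sin 59.410°/1.333 = 0.64579; r = 40.225°.
D_min = 2·59.410° − 4·40.225° + 180° = 137.922°.
Rainbow angle = 180° − D_min = 42.078°.

42.1°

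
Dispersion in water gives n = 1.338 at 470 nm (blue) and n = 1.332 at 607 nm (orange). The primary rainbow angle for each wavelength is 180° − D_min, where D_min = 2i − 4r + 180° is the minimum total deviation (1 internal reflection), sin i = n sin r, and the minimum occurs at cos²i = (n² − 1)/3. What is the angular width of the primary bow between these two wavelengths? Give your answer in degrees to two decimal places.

0.87°

At 470 nm (n = 1.338): cos²i = 0.26341 → i = 59.120°, r = 39.899°, D_min = 138.643°, rainbow angle = 41.357°.
At 607 nm (n = 1.332): cos²i = 0.25807 → i = 59.469°, r = 40.290°, D_min = 137.776°, rainbow angle = 42.224°.
Angular width = |41.357° − 42.224°| = 0.867°.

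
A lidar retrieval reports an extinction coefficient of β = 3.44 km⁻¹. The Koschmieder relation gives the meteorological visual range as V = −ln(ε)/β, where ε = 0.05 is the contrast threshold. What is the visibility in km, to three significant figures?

0.871 km

V = −ln(0.05) / 3.44 = 2.996 / 3.44 = 0.8709 km.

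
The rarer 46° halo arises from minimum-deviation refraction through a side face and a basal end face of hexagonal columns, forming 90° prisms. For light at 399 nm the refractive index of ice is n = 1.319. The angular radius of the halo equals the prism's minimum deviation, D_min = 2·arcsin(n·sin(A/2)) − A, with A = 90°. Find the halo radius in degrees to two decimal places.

n·sin(A/2) = 1.319 × sin 45° = 1.319 × 0.7071 = 0.9327.
D_min = 2·arcsin(0.9327) − 90° = 2 × 68.856° − 90° = 47.711°.

47.71°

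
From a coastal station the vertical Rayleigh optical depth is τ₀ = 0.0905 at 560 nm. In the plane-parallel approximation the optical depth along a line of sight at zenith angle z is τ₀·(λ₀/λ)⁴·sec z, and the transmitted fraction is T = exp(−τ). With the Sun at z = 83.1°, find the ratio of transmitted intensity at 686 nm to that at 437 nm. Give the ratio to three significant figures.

Airmass: sec 83.1° = 8.3238.
τ(686 nm) = 0.0905 × (560/686)⁴ × 8.3238 = 0.0905 × 0.4441 × 8.3238 = 0.3345.
τ(437 nm) = 0.0905 × (560/437)⁴ × 8.3238 = 0.0905 × 2.6967 × 8.3238 = 2.0314.
T(686)/T(437) = exp(τ_B − τ_A) = exp(1.6969) = 5.4570.

5.46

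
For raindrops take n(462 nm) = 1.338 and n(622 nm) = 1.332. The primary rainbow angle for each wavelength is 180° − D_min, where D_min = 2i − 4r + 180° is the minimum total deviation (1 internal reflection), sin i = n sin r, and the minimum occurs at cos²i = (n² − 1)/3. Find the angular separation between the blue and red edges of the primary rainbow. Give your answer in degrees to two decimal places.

0.87°

At 462 nm (n = 1.338): cos²i = 0.26341 → i = 59.120°, r = 39.899°, D_min = 138.643°, rainbow angle = 41.357°.
At 622 nm (n = 1.332): cos²i = 0.25807 → i = 59.469°, r = 40.290°, D_min = 137.776°, rainbow angle = 42.224°.
Angular width = |41.357° − 42.224°| = 0.867°.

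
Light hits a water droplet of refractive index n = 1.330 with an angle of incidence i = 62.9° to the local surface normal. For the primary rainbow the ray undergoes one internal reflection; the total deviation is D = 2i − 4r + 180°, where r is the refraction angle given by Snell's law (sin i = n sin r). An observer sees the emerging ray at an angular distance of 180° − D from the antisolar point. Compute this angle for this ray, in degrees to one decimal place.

42.3°

sin r = sin 62.9° / 1.330 = 0.8902/1.330 = 0.6693; r = 42.02°.
D = 2·62.9° − 4·42.02° + 180° = 125.80° − 168.06° + 180° = 137.74°.
Angle from antisolar point = 180° − D = 42.26°.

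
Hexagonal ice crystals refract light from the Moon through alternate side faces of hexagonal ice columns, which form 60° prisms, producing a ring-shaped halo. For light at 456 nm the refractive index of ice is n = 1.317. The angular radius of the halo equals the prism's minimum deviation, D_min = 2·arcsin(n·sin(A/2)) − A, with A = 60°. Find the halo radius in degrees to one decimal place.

22.4°

n·sin(A/2) = 1.317 × sin 30° = 1.317 × 0.5000 = 0.6585.
D_min = 2·arcsin(0.6585) − 60° = 2 × 41.186° − 60° = 22.371°.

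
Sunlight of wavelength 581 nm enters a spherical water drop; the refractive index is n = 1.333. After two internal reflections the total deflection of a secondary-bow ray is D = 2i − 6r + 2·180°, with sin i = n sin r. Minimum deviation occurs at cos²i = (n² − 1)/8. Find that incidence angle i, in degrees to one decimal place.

cos²i = (1.333² − 1)/8 = (1.77689 − 1)/8 = 0.09711.
cos i = 0.31163, so i = 71.843°.

71.8°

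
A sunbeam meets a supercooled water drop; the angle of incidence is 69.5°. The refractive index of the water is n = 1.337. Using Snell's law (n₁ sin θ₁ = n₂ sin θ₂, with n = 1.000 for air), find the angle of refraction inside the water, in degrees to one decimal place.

44.5°

Snell: sin θ_r = sin θ_i / n = sin 69.5° / 1.337 = 0.9367 / 1.337 = 0.7006.
θ_r = arcsin(0.7006) = 44.47°.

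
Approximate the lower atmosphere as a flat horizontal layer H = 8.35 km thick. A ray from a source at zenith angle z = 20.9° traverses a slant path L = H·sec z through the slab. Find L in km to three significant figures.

sec z = 1/cos 20.9° = 1.0704.
L = 8.35 × 1.0704 = 8.938 km.

8.94 km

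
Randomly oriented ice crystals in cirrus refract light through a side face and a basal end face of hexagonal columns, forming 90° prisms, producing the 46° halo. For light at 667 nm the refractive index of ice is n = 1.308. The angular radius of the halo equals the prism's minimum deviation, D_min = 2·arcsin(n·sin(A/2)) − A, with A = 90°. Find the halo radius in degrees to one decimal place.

45.3°

n·sin(A/2) = 1.308 × sin 45° = 1.308 × 0.7071 = 0.9249.
D_min = 2·arcsin(0.9249) − 90° = 2 × 67.653° − 90° = 45.305°.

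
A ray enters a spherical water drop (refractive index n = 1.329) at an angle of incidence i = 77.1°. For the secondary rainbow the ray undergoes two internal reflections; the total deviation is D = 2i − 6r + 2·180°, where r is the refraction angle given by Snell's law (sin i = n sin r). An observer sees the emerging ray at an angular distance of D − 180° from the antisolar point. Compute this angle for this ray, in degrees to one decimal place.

51.1°

sin r = sin 77.1° / 1.329 = 0.9748/1.329 = 0.7335; r = 47.18°.
D = 2·77.1° − 6·47.18° + 2·180° = 154.20° − 283.06° + 360° = 231.14°.
Angle from antisolar point = D − 180° = 51.14°.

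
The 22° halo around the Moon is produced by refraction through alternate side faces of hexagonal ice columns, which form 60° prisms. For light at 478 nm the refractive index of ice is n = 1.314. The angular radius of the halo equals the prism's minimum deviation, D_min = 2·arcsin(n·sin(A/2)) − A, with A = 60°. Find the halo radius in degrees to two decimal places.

22.14°

n·sin(A/2) = 1.314 × sin 30° = 1.314 × 0.5000 = 0.6570.
D_min = 2·arcsin(0.6570) − 60° = 2 × 41.071° − 60° = 22.143°.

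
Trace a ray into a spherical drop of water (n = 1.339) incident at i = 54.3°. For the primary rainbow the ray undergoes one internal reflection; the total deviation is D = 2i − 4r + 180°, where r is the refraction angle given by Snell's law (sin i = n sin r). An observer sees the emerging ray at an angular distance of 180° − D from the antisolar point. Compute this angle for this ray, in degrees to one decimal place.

sin r = sin 54.3° / 1.339 = 0.8121/1.339 = 0.6065; r = 37.34°.
D = 2·54.3° − 4·37.34° + 180° = 108.60° − 149.34° + 180° = 139.26°.
Angle from antisolar point = 180° − D = 40.74°.

40.7°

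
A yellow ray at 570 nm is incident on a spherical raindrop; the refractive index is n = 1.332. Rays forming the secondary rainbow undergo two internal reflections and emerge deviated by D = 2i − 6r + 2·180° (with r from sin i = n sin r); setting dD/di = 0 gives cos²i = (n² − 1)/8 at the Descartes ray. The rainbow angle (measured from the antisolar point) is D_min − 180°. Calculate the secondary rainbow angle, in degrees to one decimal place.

cos²i = (1.77422 − 1)/8 = 0.09678; i = arccos(0.31109) = 71.875°.
sin r = sin 71.875°/1.332 = 0.71350; r = 45.520°.
D_min = 2·71.875° − 6·45.520° + 360° = 230.628°.
Rainbow angle = D_min − 180° = 50.628°.

50.6°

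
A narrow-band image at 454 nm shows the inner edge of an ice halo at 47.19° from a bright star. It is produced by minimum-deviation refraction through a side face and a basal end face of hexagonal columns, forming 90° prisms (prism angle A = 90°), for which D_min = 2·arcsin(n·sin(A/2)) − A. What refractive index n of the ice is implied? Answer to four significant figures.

1.317

Rearranging: n = sin((D_min + A)/2) / sin(A/2).
(D_min + A)/2 = (47.19° + 90°)/2 = 68.595°.
n = sin 68.595° / sin 45° = 0.9310 / 0.7071 = 1.3167.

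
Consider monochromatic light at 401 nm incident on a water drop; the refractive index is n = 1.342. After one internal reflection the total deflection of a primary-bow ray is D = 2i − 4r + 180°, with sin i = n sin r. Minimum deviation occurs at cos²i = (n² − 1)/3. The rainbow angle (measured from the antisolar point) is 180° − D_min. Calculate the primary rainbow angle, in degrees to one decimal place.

cos²i = (1.80096 − 1)/3 = 0.26699; i = arccos(0.51671) = 58.888°.
sin r = sin 58.888°/1.342 = 0.63797; r = 39.641°.
D_min = 2·58.888° − 4·39.641° + 180° = 139.213°.
Rainbow angle = 180° − D_min = 40.787°.

40.8°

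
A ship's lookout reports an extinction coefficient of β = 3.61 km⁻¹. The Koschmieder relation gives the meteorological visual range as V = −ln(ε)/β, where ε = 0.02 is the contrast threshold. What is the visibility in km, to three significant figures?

V = −ln(0.02) / 3.61 = 3.912 / 3.61 = 1.0837 km.

1.08 km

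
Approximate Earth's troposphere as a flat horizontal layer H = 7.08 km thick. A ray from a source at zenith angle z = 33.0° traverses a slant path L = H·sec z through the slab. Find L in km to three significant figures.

8.44 km

sec z = 1/cos 33.0° = 1.1924.
L = 7.08 × 1.1924 = 8.442 km.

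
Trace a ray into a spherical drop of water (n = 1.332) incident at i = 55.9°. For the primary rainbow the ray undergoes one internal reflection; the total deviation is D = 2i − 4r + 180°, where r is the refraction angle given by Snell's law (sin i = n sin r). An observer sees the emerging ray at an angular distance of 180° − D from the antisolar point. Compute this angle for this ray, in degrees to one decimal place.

42.0°

sin r = sin 55.9° / 1.332 = 0.8281/1.332 = 0.6217; r = 38.44°.
D = 2·55.9° − 4·38.44° + 180° = 111.80° − 153.75° + 180° = 138.05°.
Angle from antisolar point = 180° − D = 41.95°.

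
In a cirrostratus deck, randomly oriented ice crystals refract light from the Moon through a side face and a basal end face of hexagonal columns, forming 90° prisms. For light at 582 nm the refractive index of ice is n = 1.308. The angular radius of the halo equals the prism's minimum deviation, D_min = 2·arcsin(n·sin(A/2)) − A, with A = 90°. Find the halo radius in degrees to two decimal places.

45.31°

n·sin(A/2) = 1.308 × sin 45° = 1.308 × 0.7071 = 0.9249.
D_min = 2·arcsin(0.9249) − 90° = 2 × 67.653° − 90° = 45.305°.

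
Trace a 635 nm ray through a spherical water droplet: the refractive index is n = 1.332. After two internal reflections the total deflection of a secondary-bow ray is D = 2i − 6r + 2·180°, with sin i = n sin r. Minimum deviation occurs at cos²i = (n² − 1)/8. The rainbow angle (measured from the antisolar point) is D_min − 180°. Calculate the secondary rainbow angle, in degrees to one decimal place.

50.6°

cos²i = (1.77422 − 1)/8 = 0.09678; i = arccos(0.31109) = 71.875°.
sin r = sin 71.875°/1.332 = 0.71350; r = 45.520°.
D_min = 2·71.875° − 6·45.520° + 360° = 230.628°.
Rainbow angle = D_min − 180° = 50.628°.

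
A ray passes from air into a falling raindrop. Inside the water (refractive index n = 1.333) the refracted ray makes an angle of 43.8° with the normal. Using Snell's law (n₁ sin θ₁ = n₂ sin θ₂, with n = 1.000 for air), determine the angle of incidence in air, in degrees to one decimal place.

Snell: sin θ_i = n · sin θ_r = 1.333 × sin 43.8° = 1.333 × 0.6921 = 0.9226.
θ_i = arcsin(0.9226) = 67.31°.

67.3°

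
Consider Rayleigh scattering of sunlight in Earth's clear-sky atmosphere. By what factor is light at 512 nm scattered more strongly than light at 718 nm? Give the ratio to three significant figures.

3.87

Rayleigh scattering ∝ λ⁻⁴, so the ratio of coefficients is the inverse fourth power of the wavelength ratio.
σ(512)/σ(718) = (718/512)⁴ = (1.4023)⁴ = 3.867.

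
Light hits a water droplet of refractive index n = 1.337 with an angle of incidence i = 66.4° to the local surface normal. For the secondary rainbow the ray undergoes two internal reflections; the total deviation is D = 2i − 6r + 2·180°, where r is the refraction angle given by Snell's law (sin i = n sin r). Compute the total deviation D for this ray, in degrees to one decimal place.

sin r = sin 66.4° / 1.337 = 0.9164/1.337 = 0.6854; r = 43.27°.
D = 2·66.4° − 6·43.27° + 2·180° = 132.80° − 259.60° + 360° = 233.20°.

233.2°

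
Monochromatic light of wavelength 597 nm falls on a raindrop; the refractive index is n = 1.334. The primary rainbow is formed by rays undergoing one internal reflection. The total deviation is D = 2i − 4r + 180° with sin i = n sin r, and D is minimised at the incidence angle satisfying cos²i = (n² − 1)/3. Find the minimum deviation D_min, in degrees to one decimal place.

cos²i = (1.77956 − 1)/3 = 0.25985; i = arccos(0.50976) = 59.352°.
sin r = sin 59.352°/1.334 = 0.64492; r = 40.159°.
D_min = 2·59.352° − 4·40.159° + 180° = 138.067°.

138.1°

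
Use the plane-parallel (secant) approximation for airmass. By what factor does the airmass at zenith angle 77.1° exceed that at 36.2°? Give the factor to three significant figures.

3.61

X(77.1°)/X(36.2°) = sec 77.1° / sec 36.2° = cos 36.2° / cos 77.1° = 0.8070/0.2233 = 3.6146.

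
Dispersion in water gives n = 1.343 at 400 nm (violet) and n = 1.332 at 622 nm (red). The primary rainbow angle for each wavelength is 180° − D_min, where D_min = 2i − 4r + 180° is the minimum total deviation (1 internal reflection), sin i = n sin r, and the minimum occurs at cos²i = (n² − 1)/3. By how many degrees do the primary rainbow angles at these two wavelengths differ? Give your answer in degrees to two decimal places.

1.58°

At 400 nm (n = 1.343): cos²i = 0.26788 → i = 58.830°, r = 39.577°, D_min = 139.354°, rainbow angle = 40.646°.
At 622 nm (n = 1.332): cos²i = 0.25807 → i = 59.469°, r = 40.290°, D_min = 137.776°, rainbow angle = 42.224°.
Angular width = |40.646° − 42.224°| = 1.578°.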